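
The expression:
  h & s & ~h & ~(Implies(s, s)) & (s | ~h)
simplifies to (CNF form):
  False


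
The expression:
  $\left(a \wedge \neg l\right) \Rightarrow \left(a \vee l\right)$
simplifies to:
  $\text{True}$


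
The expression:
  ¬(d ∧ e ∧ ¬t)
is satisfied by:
  {t: True, e: False, d: False}
  {e: False, d: False, t: False}
  {d: True, t: True, e: False}
  {d: True, e: False, t: False}
  {t: True, e: True, d: False}
  {e: True, t: False, d: False}
  {d: True, e: True, t: True}


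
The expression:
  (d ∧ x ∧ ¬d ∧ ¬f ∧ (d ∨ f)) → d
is always true.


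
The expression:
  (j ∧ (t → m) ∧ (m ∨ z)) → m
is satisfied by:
  {t: True, m: True, z: False, j: False}
  {t: True, m: False, z: False, j: False}
  {m: True, j: False, t: False, z: False}
  {j: False, m: False, t: False, z: False}
  {j: True, t: True, m: True, z: False}
  {j: True, t: True, m: False, z: False}
  {j: True, m: True, t: False, z: False}
  {j: True, m: False, t: False, z: False}
  {z: True, t: True, m: True, j: False}
  {z: True, t: True, m: False, j: False}
  {z: True, m: True, t: False, j: False}
  {z: True, m: False, t: False, j: False}
  {j: True, z: True, t: True, m: True}
  {j: True, z: True, t: True, m: False}
  {j: True, z: True, m: True, t: False}


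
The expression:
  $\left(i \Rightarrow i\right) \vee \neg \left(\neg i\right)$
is always true.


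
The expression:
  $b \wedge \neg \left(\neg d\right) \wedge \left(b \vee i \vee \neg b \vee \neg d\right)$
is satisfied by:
  {b: True, d: True}


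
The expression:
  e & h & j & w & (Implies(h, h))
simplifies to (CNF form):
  e & h & j & w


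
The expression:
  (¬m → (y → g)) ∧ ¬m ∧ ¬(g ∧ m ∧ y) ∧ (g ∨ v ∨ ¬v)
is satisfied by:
  {g: True, m: False, y: False}
  {g: False, m: False, y: False}
  {y: True, g: True, m: False}


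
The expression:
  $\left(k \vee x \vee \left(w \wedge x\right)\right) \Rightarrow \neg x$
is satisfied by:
  {x: False}


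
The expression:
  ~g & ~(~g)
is never true.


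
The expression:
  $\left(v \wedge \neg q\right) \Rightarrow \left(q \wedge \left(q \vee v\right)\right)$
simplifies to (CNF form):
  $q \vee \neg v$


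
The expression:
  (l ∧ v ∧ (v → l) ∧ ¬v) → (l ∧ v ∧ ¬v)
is always true.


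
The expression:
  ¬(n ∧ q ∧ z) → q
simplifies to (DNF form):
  q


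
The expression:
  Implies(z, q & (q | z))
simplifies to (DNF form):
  q | ~z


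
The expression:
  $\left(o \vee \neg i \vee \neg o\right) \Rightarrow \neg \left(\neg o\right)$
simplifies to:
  $o$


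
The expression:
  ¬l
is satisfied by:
  {l: False}


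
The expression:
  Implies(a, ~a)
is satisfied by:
  {a: False}


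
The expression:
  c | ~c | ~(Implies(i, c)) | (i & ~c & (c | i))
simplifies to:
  True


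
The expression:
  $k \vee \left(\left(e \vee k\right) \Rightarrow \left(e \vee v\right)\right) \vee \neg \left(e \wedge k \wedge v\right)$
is always true.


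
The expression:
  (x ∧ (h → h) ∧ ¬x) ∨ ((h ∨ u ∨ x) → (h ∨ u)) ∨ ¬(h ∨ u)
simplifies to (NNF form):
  True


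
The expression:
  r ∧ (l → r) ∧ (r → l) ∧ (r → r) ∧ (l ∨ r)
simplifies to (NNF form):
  l ∧ r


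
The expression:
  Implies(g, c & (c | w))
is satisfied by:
  {c: True, g: False}
  {g: False, c: False}
  {g: True, c: True}


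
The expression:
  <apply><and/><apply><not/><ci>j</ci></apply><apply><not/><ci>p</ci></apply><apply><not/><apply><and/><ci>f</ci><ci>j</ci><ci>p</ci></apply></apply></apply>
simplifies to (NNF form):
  <apply><and/><apply><not/><ci>j</ci></apply><apply><not/><ci>p</ci></apply></apply>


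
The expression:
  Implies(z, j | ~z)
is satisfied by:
  {j: True, z: False}
  {z: False, j: False}
  {z: True, j: True}


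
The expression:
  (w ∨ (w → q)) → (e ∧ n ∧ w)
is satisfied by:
  {e: True, w: True, n: True}


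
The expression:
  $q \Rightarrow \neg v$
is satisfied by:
  {v: False, q: False}
  {q: True, v: False}
  {v: True, q: False}


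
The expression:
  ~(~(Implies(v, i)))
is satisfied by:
  {i: True, v: False}
  {v: False, i: False}
  {v: True, i: True}


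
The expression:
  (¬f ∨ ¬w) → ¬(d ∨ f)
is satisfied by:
  {w: True, f: False, d: False}
  {w: False, f: False, d: False}
  {f: True, w: True, d: False}
  {d: True, f: True, w: True}


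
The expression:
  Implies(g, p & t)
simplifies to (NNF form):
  ~g | (p & t)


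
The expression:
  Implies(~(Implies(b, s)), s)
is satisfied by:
  {s: True, b: False}
  {b: False, s: False}
  {b: True, s: True}


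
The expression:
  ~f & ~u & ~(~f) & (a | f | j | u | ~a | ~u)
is never true.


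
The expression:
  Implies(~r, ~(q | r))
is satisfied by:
  {r: True, q: False}
  {q: False, r: False}
  {q: True, r: True}


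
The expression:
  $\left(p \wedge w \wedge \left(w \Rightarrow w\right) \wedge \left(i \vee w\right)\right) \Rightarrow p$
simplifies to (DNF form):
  $\text{True}$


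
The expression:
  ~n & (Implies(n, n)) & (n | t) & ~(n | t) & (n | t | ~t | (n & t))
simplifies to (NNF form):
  False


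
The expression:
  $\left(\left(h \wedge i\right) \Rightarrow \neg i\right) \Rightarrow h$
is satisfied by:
  {h: True}


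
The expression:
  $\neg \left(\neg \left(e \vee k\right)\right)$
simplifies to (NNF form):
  $e \vee k$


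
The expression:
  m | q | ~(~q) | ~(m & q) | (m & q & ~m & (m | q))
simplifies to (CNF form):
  True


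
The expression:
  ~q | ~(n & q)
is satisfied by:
  {q: False, n: False}
  {n: True, q: False}
  {q: True, n: False}


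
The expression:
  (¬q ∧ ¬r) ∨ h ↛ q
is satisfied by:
  {h: True, q: False, r: False}
  {q: False, r: False, h: False}
  {r: True, h: True, q: False}


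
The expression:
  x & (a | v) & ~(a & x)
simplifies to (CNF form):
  v & x & ~a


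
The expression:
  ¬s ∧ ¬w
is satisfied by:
  {w: False, s: False}


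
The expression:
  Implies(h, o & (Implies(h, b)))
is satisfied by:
  {o: True, b: True, h: False}
  {o: True, b: False, h: False}
  {b: True, o: False, h: False}
  {o: False, b: False, h: False}
  {o: True, h: True, b: True}


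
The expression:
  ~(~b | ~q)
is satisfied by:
  {b: True, q: True}


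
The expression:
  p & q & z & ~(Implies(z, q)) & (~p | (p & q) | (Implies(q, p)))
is never true.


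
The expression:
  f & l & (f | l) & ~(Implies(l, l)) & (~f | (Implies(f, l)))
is never true.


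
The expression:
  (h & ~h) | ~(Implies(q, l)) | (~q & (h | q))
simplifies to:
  (h & ~q) | (q & ~l)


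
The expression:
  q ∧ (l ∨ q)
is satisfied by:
  {q: True}


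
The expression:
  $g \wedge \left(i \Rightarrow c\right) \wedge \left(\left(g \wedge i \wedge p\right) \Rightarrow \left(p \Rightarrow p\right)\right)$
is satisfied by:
  {c: True, g: True, i: False}
  {g: True, i: False, c: False}
  {i: True, c: True, g: True}


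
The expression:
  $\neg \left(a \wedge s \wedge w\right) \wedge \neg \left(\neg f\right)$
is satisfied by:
  {f: True, s: False, a: False, w: False}
  {w: True, f: True, s: False, a: False}
  {a: True, f: True, s: False, w: False}
  {w: True, a: True, f: True, s: False}
  {s: True, f: True, w: False, a: False}
  {w: True, s: True, f: True, a: False}
  {a: True, s: True, f: True, w: False}


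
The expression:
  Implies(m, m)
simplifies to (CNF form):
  True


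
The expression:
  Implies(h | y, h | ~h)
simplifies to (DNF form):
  True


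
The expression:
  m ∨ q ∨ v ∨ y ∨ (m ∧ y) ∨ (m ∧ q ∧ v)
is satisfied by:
  {m: True, y: True, q: True, v: True}
  {m: True, y: True, q: True, v: False}
  {m: True, y: True, v: True, q: False}
  {m: True, y: True, v: False, q: False}
  {m: True, q: True, v: True, y: False}
  {m: True, q: True, v: False, y: False}
  {m: True, q: False, v: True, y: False}
  {m: True, q: False, v: False, y: False}
  {y: True, q: True, v: True, m: False}
  {y: True, q: True, v: False, m: False}
  {y: True, v: True, q: False, m: False}
  {y: True, v: False, q: False, m: False}
  {q: True, v: True, y: False, m: False}
  {q: True, y: False, v: False, m: False}
  {v: True, y: False, q: False, m: False}


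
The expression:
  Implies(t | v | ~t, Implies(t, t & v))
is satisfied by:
  {v: True, t: False}
  {t: False, v: False}
  {t: True, v: True}


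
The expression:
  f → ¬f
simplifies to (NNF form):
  ¬f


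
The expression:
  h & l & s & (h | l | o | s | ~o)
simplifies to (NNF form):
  h & l & s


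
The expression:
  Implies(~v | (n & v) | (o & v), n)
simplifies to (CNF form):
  (n | v) & (n | ~o)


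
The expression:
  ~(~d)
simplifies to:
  d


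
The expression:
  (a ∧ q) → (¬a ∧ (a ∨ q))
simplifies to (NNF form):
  ¬a ∨ ¬q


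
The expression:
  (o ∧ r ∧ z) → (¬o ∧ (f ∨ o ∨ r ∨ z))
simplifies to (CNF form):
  ¬o ∨ ¬r ∨ ¬z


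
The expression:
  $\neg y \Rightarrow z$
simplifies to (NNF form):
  $y \vee z$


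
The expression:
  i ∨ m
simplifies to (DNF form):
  i ∨ m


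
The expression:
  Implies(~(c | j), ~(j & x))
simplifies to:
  True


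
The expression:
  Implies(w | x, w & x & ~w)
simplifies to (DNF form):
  ~w & ~x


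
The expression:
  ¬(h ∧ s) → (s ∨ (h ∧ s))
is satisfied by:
  {s: True}


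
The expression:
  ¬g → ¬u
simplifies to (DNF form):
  g ∨ ¬u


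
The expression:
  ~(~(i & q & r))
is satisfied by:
  {r: True, i: True, q: True}


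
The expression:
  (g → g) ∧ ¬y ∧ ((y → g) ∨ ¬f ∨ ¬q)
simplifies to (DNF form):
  ¬y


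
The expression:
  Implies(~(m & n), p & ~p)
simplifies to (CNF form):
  m & n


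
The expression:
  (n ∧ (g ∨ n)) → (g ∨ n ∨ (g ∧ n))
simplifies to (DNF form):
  True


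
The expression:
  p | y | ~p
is always true.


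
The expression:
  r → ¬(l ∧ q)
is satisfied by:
  {l: False, q: False, r: False}
  {r: True, l: False, q: False}
  {q: True, l: False, r: False}
  {r: True, q: True, l: False}
  {l: True, r: False, q: False}
  {r: True, l: True, q: False}
  {q: True, l: True, r: False}


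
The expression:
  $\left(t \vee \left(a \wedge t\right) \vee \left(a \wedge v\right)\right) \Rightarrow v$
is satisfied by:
  {v: True, t: False}
  {t: False, v: False}
  {t: True, v: True}


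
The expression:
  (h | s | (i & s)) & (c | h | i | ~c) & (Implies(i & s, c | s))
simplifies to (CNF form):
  h | s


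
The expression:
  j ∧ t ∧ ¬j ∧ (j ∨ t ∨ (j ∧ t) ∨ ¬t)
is never true.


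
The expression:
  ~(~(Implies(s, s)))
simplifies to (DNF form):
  True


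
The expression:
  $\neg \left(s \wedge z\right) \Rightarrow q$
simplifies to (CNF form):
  $\left(q \vee s\right) \wedge \left(q \vee z\right)$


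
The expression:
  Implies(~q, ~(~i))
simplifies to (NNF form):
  i | q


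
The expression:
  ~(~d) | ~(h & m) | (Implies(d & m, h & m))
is always true.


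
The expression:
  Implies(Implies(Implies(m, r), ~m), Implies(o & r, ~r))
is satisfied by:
  {m: True, o: False, r: False}
  {o: False, r: False, m: False}
  {r: True, m: True, o: False}
  {r: True, o: False, m: False}
  {m: True, o: True, r: False}
  {o: True, m: False, r: False}
  {r: True, o: True, m: True}


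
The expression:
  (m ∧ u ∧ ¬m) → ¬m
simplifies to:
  True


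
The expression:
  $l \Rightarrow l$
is always true.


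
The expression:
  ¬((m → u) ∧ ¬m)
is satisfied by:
  {m: True}


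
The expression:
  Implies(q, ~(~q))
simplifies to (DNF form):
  True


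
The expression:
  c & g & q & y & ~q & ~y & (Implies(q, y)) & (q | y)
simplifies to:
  False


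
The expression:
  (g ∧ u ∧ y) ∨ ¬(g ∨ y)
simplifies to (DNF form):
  (y ∧ ¬y) ∨ (¬g ∧ ¬y) ∨ (g ∧ u ∧ y) ∨ (g ∧ u ∧ ¬g) ∨ (g ∧ y ∧ ¬y) ∨ (g ∧ ¬g ∧ ¬y) ∨ (u ∧ y ∧ ¬y) ∨ (u ∧ ¬g ∧ ¬y)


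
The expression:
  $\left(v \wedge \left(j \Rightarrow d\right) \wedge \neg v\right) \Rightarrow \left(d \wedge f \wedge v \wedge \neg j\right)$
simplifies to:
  $\text{True}$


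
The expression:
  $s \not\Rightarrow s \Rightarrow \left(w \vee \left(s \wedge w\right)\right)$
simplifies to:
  $\text{True}$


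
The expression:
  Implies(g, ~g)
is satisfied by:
  {g: False}


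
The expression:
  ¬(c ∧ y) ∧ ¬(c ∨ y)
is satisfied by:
  {y: False, c: False}


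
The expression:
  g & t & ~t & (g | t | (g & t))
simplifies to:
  False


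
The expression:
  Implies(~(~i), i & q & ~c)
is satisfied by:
  {q: True, i: False, c: False}
  {q: False, i: False, c: False}
  {c: True, q: True, i: False}
  {c: True, q: False, i: False}
  {i: True, q: True, c: False}


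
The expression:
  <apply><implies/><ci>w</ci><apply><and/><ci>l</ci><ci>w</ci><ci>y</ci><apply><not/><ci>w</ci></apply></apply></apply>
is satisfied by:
  {w: False}


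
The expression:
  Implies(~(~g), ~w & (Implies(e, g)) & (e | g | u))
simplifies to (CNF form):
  ~g | ~w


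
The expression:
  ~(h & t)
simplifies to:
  ~h | ~t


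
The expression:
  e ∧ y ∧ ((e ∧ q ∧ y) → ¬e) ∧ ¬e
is never true.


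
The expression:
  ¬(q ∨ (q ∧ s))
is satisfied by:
  {q: False}


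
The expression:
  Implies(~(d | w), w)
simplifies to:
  d | w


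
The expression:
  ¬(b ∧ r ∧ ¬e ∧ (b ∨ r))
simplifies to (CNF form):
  e ∨ ¬b ∨ ¬r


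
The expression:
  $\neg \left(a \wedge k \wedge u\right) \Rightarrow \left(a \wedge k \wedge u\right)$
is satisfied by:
  {a: True, u: True, k: True}


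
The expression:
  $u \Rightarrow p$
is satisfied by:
  {p: True, u: False}
  {u: False, p: False}
  {u: True, p: True}


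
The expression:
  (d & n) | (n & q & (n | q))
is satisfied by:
  {d: True, q: True, n: True}
  {d: True, n: True, q: False}
  {q: True, n: True, d: False}


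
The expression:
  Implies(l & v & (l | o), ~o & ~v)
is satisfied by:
  {l: False, v: False}
  {v: True, l: False}
  {l: True, v: False}


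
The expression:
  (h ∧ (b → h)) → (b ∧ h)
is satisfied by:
  {b: True, h: False}
  {h: False, b: False}
  {h: True, b: True}


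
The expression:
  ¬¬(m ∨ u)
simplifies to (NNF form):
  m ∨ u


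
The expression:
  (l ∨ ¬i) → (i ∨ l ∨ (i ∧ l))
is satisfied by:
  {i: True, l: True}
  {i: True, l: False}
  {l: True, i: False}


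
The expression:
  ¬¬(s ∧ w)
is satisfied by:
  {w: True, s: True}


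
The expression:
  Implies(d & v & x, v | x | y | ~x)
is always true.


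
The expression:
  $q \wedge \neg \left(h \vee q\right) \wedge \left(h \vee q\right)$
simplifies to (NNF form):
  $\text{False}$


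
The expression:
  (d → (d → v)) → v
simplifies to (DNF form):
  d ∨ v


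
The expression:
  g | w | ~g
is always true.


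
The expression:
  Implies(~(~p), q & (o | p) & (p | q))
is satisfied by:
  {q: True, p: False}
  {p: False, q: False}
  {p: True, q: True}


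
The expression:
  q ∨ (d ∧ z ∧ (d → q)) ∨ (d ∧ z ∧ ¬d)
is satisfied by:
  {q: True}


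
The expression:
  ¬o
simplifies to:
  ¬o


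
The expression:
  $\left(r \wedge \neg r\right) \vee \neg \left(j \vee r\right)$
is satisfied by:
  {r: False, j: False}


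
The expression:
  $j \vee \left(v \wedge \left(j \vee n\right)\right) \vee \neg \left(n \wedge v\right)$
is always true.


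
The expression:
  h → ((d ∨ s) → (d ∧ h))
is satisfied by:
  {d: True, s: False, h: False}
  {s: False, h: False, d: False}
  {h: True, d: True, s: False}
  {h: True, s: False, d: False}
  {d: True, s: True, h: False}
  {s: True, d: False, h: False}
  {h: True, s: True, d: True}


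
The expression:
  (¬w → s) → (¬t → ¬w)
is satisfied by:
  {t: True, w: False}
  {w: False, t: False}
  {w: True, t: True}


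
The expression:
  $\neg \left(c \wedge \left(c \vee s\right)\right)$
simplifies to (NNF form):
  $\neg c$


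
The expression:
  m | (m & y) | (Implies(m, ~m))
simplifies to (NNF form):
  True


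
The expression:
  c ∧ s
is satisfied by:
  {c: True, s: True}


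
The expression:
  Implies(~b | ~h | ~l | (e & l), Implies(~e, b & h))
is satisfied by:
  {e: True, h: True, b: True}
  {e: True, h: True, b: False}
  {e: True, b: True, h: False}
  {e: True, b: False, h: False}
  {h: True, b: True, e: False}


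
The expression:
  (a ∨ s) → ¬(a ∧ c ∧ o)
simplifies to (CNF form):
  ¬a ∨ ¬c ∨ ¬o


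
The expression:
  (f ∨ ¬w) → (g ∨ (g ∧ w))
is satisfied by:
  {g: True, w: True, f: False}
  {g: True, f: False, w: False}
  {g: True, w: True, f: True}
  {g: True, f: True, w: False}
  {w: True, f: False, g: False}


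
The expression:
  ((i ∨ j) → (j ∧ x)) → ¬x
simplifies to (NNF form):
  (i ∧ ¬j) ∨ ¬x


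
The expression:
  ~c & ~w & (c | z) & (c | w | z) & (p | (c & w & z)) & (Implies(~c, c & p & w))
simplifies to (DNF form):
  False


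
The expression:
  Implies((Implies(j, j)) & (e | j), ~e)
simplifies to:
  ~e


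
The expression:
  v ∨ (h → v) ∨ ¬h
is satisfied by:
  {v: True, h: False}
  {h: False, v: False}
  {h: True, v: True}


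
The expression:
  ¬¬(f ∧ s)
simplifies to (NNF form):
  f ∧ s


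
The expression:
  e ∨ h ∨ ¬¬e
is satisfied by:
  {e: True, h: True}
  {e: True, h: False}
  {h: True, e: False}


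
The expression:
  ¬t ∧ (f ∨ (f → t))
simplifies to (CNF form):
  ¬t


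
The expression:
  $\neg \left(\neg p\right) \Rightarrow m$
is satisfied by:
  {m: True, p: False}
  {p: False, m: False}
  {p: True, m: True}


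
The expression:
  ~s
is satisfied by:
  {s: False}


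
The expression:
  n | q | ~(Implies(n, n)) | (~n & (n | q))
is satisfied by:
  {n: True, q: True}
  {n: True, q: False}
  {q: True, n: False}


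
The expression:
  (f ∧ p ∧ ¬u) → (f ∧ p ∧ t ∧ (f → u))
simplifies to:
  u ∨ ¬f ∨ ¬p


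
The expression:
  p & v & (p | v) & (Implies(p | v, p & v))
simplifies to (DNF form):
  p & v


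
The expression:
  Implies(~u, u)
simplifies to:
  u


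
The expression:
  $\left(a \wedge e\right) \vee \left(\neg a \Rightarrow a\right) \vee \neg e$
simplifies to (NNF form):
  $a \vee \neg e$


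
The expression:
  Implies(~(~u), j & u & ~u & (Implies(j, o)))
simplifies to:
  ~u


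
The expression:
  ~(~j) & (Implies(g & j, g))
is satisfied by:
  {j: True}


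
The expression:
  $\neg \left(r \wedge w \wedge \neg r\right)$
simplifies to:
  $\text{True}$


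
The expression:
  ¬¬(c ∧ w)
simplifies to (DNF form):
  c ∧ w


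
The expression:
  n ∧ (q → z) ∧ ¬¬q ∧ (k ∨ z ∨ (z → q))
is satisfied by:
  {z: True, q: True, n: True}


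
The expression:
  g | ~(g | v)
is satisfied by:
  {g: True, v: False}
  {v: False, g: False}
  {v: True, g: True}


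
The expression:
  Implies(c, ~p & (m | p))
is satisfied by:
  {m: True, c: False, p: False}
  {m: False, c: False, p: False}
  {p: True, m: True, c: False}
  {p: True, m: False, c: False}
  {c: True, m: True, p: False}


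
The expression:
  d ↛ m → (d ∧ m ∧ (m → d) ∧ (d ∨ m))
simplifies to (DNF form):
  m ∨ ¬d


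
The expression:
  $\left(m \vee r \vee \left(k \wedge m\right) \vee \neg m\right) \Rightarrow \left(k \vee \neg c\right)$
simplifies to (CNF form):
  $k \vee \neg c$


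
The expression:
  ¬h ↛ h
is always true.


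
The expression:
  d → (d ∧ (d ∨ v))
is always true.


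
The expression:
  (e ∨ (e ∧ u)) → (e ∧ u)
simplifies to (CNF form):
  u ∨ ¬e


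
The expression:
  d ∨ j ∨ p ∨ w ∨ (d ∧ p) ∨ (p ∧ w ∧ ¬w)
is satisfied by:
  {d: True, p: True, w: True, j: True}
  {d: True, p: True, w: True, j: False}
  {d: True, p: True, j: True, w: False}
  {d: True, p: True, j: False, w: False}
  {d: True, w: True, j: True, p: False}
  {d: True, w: True, j: False, p: False}
  {d: True, w: False, j: True, p: False}
  {d: True, w: False, j: False, p: False}
  {p: True, w: True, j: True, d: False}
  {p: True, w: True, j: False, d: False}
  {p: True, j: True, w: False, d: False}
  {p: True, j: False, w: False, d: False}
  {w: True, j: True, p: False, d: False}
  {w: True, p: False, j: False, d: False}
  {j: True, p: False, w: False, d: False}


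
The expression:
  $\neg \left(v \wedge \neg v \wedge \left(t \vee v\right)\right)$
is always true.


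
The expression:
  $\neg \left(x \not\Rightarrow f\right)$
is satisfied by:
  {f: True, x: False}
  {x: False, f: False}
  {x: True, f: True}


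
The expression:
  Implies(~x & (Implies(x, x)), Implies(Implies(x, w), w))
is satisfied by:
  {x: True, w: True}
  {x: True, w: False}
  {w: True, x: False}


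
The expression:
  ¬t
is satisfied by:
  {t: False}


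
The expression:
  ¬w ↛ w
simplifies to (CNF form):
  True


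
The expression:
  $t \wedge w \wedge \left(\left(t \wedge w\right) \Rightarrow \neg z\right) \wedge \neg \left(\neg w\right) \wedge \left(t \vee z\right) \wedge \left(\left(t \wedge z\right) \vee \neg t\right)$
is never true.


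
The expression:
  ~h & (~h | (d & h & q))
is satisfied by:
  {h: False}


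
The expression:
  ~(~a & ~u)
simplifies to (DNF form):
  a | u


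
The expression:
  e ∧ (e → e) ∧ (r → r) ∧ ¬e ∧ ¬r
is never true.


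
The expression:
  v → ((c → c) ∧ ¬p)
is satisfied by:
  {p: False, v: False}
  {v: True, p: False}
  {p: True, v: False}


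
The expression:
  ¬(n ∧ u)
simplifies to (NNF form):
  ¬n ∨ ¬u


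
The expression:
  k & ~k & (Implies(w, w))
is never true.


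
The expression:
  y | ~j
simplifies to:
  y | ~j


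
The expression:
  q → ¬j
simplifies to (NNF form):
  ¬j ∨ ¬q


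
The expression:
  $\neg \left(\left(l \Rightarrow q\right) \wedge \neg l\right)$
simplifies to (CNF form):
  $l$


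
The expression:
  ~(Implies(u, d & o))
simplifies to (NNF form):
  u & (~d | ~o)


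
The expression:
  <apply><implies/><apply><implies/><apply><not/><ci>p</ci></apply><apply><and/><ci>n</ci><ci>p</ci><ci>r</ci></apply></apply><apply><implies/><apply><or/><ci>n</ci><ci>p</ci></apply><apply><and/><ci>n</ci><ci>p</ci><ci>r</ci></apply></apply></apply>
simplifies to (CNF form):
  <apply><and/><apply><or/><ci>n</ci><apply><not/><ci>p</ci></apply></apply><apply><or/><ci>r</ci><apply><not/><ci>p</ci></apply></apply></apply>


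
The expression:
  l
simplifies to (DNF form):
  l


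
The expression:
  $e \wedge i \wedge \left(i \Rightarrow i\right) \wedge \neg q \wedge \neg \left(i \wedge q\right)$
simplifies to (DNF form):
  $e \wedge i \wedge \neg q$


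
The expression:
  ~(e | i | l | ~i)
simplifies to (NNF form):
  False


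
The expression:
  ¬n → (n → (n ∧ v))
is always true.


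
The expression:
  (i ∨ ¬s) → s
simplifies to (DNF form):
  s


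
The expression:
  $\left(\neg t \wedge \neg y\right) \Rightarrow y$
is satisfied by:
  {y: True, t: True}
  {y: True, t: False}
  {t: True, y: False}


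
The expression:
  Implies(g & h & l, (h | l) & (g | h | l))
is always true.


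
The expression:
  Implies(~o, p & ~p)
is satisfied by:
  {o: True}


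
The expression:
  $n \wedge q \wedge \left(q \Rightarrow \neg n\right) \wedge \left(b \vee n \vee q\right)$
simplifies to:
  $\text{False}$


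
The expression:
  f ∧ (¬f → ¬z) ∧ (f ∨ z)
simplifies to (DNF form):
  f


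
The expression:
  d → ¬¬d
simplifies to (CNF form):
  True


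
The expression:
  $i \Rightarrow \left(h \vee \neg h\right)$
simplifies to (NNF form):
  $\text{True}$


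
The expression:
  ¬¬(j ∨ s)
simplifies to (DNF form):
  j ∨ s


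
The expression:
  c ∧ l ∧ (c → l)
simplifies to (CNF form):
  c ∧ l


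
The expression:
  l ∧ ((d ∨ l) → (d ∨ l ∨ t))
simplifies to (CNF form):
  l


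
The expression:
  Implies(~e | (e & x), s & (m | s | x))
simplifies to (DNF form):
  s | (e & ~x)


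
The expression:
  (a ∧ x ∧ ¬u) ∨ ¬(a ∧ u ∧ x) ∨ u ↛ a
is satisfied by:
  {x: False, u: False, a: False}
  {a: True, x: False, u: False}
  {u: True, x: False, a: False}
  {a: True, u: True, x: False}
  {x: True, a: False, u: False}
  {a: True, x: True, u: False}
  {u: True, x: True, a: False}


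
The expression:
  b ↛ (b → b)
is never true.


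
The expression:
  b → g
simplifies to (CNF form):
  g ∨ ¬b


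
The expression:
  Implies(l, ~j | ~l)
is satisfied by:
  {l: False, j: False}
  {j: True, l: False}
  {l: True, j: False}


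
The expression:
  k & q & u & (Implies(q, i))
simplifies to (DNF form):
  i & k & q & u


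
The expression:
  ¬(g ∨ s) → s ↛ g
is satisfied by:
  {g: True, s: True}
  {g: True, s: False}
  {s: True, g: False}


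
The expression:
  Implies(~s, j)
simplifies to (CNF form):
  j | s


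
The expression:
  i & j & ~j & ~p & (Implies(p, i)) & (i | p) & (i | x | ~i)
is never true.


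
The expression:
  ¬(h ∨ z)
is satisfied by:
  {h: False, z: False}


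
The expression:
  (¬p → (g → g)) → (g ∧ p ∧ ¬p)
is never true.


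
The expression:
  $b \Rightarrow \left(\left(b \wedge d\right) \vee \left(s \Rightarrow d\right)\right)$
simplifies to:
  $d \vee \neg b \vee \neg s$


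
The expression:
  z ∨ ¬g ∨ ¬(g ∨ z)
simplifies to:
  z ∨ ¬g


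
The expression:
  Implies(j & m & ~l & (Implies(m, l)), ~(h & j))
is always true.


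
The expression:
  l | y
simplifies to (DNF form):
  l | y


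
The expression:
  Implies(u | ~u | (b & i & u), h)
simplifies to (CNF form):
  h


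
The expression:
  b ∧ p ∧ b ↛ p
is never true.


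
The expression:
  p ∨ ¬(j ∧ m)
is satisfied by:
  {p: True, m: False, j: False}
  {m: False, j: False, p: False}
  {j: True, p: True, m: False}
  {j: True, m: False, p: False}
  {p: True, m: True, j: False}
  {m: True, p: False, j: False}
  {j: True, m: True, p: True}


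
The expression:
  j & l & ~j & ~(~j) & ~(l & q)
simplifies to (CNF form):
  False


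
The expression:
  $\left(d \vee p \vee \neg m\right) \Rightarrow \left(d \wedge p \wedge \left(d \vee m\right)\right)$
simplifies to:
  $\left(d \vee m\right) \wedge \left(d \vee \neg p\right) \wedge \left(p \vee \neg d\right)$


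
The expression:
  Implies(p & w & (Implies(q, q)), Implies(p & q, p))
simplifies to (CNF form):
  True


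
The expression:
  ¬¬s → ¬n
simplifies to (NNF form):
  ¬n ∨ ¬s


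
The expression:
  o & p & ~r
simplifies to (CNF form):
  o & p & ~r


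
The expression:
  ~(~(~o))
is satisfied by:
  {o: False}


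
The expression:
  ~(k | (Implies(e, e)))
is never true.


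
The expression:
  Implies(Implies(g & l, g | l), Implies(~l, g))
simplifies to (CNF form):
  g | l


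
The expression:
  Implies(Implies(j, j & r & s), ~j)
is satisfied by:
  {s: False, r: False, j: False}
  {j: True, s: False, r: False}
  {r: True, s: False, j: False}
  {j: True, r: True, s: False}
  {s: True, j: False, r: False}
  {j: True, s: True, r: False}
  {r: True, s: True, j: False}


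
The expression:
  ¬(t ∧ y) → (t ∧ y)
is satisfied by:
  {t: True, y: True}


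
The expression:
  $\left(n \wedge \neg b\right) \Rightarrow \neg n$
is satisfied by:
  {b: True, n: False}
  {n: False, b: False}
  {n: True, b: True}


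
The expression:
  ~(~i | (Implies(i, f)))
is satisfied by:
  {i: True, f: False}


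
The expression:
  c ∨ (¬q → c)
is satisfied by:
  {q: True, c: True}
  {q: True, c: False}
  {c: True, q: False}


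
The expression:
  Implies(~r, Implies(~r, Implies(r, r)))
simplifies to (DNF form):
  True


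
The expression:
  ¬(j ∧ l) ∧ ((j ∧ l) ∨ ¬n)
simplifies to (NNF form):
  ¬n ∧ (¬j ∨ ¬l)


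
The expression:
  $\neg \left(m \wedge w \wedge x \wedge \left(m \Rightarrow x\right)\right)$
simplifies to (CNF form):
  $\neg m \vee \neg w \vee \neg x$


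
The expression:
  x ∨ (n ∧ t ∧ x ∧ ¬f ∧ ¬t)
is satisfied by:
  {x: True}


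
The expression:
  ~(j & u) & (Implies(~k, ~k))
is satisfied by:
  {u: False, j: False}
  {j: True, u: False}
  {u: True, j: False}


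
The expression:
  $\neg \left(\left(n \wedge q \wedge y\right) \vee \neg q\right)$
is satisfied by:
  {q: True, y: False, n: False}
  {q: True, n: True, y: False}
  {q: True, y: True, n: False}


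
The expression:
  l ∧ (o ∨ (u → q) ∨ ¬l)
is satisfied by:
  {q: True, o: True, l: True, u: False}
  {q: True, l: True, o: False, u: False}
  {o: True, l: True, q: False, u: False}
  {l: True, q: False, o: False, u: False}
  {u: True, q: True, l: True, o: True}
  {u: True, q: True, l: True, o: False}
  {u: True, l: True, o: True, q: False}


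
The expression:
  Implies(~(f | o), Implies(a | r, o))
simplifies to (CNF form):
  (f | o | ~a) & (f | o | ~r)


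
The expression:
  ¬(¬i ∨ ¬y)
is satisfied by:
  {i: True, y: True}


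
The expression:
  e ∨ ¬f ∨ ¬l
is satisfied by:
  {e: True, l: False, f: False}
  {l: False, f: False, e: False}
  {f: True, e: True, l: False}
  {f: True, l: False, e: False}
  {e: True, l: True, f: False}
  {l: True, e: False, f: False}
  {f: True, l: True, e: True}


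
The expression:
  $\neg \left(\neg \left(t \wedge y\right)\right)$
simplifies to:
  $t \wedge y$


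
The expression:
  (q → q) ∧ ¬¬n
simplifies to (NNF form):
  n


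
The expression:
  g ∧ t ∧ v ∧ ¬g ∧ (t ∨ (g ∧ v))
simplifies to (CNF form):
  False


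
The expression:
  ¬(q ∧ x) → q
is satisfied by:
  {q: True}


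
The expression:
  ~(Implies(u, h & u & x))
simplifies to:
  u & (~h | ~x)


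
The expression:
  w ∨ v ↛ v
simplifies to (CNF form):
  w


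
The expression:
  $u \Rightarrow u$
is always true.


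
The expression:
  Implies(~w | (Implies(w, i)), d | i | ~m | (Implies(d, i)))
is always true.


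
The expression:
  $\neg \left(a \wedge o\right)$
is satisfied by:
  {o: False, a: False}
  {a: True, o: False}
  {o: True, a: False}


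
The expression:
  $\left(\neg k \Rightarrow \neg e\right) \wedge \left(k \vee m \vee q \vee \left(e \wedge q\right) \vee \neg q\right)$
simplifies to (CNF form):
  $k \vee \neg e$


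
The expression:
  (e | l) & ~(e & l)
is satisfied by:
  {e: True, l: False}
  {l: True, e: False}


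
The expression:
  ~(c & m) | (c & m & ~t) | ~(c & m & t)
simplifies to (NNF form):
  ~c | ~m | ~t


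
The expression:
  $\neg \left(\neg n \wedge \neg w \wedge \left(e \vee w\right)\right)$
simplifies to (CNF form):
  $n \vee w \vee \neg e$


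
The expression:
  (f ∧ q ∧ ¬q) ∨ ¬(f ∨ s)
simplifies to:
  ¬f ∧ ¬s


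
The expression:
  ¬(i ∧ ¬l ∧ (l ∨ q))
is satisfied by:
  {l: True, i: False, q: False}
  {l: False, i: False, q: False}
  {q: True, l: True, i: False}
  {q: True, l: False, i: False}
  {i: True, l: True, q: False}
  {i: True, l: False, q: False}
  {i: True, q: True, l: True}


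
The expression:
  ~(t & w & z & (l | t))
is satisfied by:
  {w: False, t: False, z: False}
  {z: True, w: False, t: False}
  {t: True, w: False, z: False}
  {z: True, t: True, w: False}
  {w: True, z: False, t: False}
  {z: True, w: True, t: False}
  {t: True, w: True, z: False}


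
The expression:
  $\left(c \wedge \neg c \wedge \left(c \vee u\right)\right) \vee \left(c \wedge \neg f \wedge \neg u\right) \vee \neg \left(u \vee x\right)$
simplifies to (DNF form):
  $\left(\neg u \wedge \neg x\right) \vee \left(c \wedge \neg f \wedge \neg u\right) \vee \left(c \wedge \neg u \wedge \neg x\right) \vee \left(\neg f \wedge \neg u \wedge \neg x\right)$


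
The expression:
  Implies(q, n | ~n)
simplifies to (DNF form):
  True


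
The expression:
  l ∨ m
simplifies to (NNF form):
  l ∨ m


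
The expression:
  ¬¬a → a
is always true.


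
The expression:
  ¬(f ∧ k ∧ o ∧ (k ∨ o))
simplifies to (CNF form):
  ¬f ∨ ¬k ∨ ¬o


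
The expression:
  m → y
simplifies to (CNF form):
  y ∨ ¬m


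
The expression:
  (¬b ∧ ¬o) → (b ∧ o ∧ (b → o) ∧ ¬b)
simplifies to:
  b ∨ o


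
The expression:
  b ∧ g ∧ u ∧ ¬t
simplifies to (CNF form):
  b ∧ g ∧ u ∧ ¬t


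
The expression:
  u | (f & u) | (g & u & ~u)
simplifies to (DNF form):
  u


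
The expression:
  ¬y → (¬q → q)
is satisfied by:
  {y: True, q: True}
  {y: True, q: False}
  {q: True, y: False}


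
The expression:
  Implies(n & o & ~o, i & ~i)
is always true.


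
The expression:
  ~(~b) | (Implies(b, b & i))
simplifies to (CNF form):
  True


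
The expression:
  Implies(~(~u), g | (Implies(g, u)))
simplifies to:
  True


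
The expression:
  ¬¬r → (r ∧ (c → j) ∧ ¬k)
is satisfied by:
  {j: True, c: False, r: False, k: False}
  {k: False, c: False, j: False, r: False}
  {j: True, c: True, k: False, r: False}
  {c: True, k: False, j: False, r: False}
  {k: True, j: True, c: False, r: False}
  {k: True, c: False, j: False, r: False}
  {k: True, j: True, c: True, r: False}
  {k: True, c: True, j: False, r: False}
  {r: True, j: True, k: False, c: False}
  {r: True, k: False, c: False, j: False}
  {r: True, j: True, c: True, k: False}


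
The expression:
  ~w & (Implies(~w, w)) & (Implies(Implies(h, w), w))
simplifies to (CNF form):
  False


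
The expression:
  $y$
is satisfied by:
  {y: True}


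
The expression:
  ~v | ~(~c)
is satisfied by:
  {c: True, v: False}
  {v: False, c: False}
  {v: True, c: True}


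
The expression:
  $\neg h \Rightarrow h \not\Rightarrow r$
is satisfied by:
  {h: True}


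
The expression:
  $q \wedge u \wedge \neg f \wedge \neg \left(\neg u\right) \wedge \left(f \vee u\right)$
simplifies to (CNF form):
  $q \wedge u \wedge \neg f$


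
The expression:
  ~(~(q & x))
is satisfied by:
  {x: True, q: True}


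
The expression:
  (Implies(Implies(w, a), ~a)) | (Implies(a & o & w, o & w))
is always true.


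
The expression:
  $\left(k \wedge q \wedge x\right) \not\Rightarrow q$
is never true.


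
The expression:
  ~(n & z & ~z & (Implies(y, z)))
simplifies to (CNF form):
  True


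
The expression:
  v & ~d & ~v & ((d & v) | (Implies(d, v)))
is never true.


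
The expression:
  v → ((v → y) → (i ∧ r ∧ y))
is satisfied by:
  {i: True, r: True, v: False, y: False}
  {i: True, r: False, v: False, y: False}
  {r: True, i: False, v: False, y: False}
  {i: False, r: False, v: False, y: False}
  {i: True, y: True, r: True, v: False}
  {i: True, y: True, r: False, v: False}
  {y: True, r: True, i: False, v: False}
  {y: True, i: False, r: False, v: False}
  {i: True, v: True, r: True, y: False}
  {i: True, v: True, r: False, y: False}
  {v: True, r: True, i: False, y: False}
  {v: True, i: False, r: False, y: False}
  {i: True, y: True, v: True, r: True}


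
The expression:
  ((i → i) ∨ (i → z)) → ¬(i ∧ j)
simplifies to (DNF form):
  ¬i ∨ ¬j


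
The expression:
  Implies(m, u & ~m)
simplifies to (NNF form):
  ~m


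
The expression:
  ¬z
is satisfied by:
  {z: False}


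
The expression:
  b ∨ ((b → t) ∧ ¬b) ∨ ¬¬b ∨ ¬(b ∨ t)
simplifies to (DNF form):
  True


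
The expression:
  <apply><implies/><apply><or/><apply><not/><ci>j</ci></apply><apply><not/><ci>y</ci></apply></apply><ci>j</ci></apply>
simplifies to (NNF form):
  <ci>j</ci>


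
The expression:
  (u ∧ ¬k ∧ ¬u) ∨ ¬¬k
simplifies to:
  k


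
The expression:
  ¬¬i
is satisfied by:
  {i: True}


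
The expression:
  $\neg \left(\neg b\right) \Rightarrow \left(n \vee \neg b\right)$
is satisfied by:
  {n: True, b: False}
  {b: False, n: False}
  {b: True, n: True}


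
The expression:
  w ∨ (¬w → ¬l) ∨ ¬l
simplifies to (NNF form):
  w ∨ ¬l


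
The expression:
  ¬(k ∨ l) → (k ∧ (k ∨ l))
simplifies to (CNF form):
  k ∨ l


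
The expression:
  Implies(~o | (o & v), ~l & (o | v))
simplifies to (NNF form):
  (o & ~v) | (v & ~l)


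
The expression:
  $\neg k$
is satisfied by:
  {k: False}


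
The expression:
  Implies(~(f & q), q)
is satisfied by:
  {q: True}


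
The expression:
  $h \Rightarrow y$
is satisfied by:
  {y: True, h: False}
  {h: False, y: False}
  {h: True, y: True}


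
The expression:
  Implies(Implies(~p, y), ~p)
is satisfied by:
  {p: False}


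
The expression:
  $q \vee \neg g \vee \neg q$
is always true.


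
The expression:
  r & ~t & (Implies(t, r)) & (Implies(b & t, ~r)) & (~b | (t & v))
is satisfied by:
  {r: True, b: False, t: False}


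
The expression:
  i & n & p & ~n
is never true.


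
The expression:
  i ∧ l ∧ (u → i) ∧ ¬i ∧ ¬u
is never true.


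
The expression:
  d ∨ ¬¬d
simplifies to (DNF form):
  d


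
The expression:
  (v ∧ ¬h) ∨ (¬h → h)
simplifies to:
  h ∨ v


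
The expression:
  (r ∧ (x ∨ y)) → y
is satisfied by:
  {y: True, x: False, r: False}
  {x: False, r: False, y: False}
  {r: True, y: True, x: False}
  {r: True, x: False, y: False}
  {y: True, x: True, r: False}
  {x: True, y: False, r: False}
  {r: True, x: True, y: True}


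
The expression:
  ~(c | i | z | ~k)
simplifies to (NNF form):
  k & ~c & ~i & ~z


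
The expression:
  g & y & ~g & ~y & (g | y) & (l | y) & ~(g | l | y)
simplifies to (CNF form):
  False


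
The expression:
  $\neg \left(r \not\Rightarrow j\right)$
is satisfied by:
  {j: True, r: False}
  {r: False, j: False}
  {r: True, j: True}


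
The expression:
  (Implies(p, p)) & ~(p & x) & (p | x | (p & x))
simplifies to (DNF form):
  (p & ~x) | (x & ~p)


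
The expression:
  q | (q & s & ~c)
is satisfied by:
  {q: True}


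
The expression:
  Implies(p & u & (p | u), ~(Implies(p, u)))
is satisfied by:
  {p: False, u: False}
  {u: True, p: False}
  {p: True, u: False}


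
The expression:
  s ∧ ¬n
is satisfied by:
  {s: True, n: False}


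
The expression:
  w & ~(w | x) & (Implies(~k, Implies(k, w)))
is never true.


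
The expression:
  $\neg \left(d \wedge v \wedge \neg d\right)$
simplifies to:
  $\text{True}$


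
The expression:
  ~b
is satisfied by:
  {b: False}


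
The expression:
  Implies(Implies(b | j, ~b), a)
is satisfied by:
  {a: True, b: True}
  {a: True, b: False}
  {b: True, a: False}
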